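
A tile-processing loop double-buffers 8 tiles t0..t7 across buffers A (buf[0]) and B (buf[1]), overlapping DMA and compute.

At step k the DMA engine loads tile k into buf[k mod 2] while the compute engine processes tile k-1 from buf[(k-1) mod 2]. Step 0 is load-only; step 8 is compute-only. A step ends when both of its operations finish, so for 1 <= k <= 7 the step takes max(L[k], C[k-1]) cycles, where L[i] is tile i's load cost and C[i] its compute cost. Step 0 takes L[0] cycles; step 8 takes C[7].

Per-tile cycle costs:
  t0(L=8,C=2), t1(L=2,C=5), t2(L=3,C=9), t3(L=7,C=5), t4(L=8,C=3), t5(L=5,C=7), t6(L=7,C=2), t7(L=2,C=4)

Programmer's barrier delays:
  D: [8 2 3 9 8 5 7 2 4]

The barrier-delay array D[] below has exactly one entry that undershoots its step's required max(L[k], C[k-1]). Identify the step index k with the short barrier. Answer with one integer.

hazard at step 2

[0] required=L[0]=8=8 vs D=8 ok
[1] required=max(L[1]=2,C[0]=2)=2 vs D=2 ok
[2] required=max(L[2]=3,C[1]=5)=5 vs D=3 SHORT
[3] required=max(L[3]=7,C[2]=9)=9 vs D=9 ok
[4] required=max(L[4]=8,C[3]=5)=8 vs D=8 ok
[5] required=max(L[5]=5,C[4]=3)=5 vs D=5 ok
[6] required=max(L[6]=7,C[5]=7)=7 vs D=7 ok
[7] required=max(L[7]=2,C[6]=2)=2 vs D=2 ok
[8] required=C[7]=4=4 vs D=4 ok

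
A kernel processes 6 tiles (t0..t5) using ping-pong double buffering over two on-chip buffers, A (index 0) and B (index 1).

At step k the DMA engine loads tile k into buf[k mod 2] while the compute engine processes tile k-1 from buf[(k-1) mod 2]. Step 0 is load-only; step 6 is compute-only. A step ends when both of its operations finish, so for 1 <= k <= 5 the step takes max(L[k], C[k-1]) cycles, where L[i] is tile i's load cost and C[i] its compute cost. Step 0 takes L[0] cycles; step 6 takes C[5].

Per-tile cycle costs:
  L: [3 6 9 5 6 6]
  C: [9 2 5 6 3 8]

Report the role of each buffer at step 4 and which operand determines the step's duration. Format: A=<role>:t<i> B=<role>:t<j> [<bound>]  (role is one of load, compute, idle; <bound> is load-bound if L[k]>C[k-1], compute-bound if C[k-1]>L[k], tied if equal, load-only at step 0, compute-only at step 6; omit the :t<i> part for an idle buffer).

step 4: A=load:t4 B=compute:t3 [tied]

k=0 load=t0/3c comp=- wait=3 total=3
k=1 load=t1/6c comp=t0/9c wait=9 total=12
k=2 load=t2/9c comp=t1/2c wait=9 total=21
k=3 load=t3/5c comp=t2/5c wait=5 total=26
k=4 load=t4/6c comp=t3/6c wait=6 total=32
k=5 load=t5/6c comp=t4/3c wait=6 total=38
k=6 load=- comp=t5/8c wait=8 total=46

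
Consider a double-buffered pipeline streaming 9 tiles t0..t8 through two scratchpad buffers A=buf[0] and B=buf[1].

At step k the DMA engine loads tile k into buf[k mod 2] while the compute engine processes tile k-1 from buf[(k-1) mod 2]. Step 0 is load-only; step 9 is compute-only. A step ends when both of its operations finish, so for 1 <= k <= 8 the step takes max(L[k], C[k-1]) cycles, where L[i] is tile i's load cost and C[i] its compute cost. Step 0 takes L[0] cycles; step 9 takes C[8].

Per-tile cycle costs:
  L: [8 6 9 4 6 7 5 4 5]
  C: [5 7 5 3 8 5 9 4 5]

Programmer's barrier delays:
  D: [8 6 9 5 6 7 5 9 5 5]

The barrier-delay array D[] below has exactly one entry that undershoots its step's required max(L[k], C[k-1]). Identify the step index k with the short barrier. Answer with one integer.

k=0 barrier L[0]=8→8c, D[0]=8 ok
k=1 barrier max(L[1]=6,C[0]=5)→6c, D[1]=6 ok
k=2 barrier max(L[2]=9,C[1]=7)→9c, D[2]=9 ok
k=3 barrier max(L[3]=4,C[2]=5)→5c, D[3]=5 ok
k=4 barrier max(L[4]=6,C[3]=3)→6c, D[4]=6 ok
k=5 barrier max(L[5]=7,C[4]=8)→8c, D[5]=7 SHORT
k=6 barrier max(L[6]=5,C[5]=5)→5c, D[6]=5 ok
k=7 barrier max(L[7]=4,C[6]=9)→9c, D[7]=9 ok
k=8 barrier max(L[8]=5,C[7]=4)→5c, D[8]=5 ok
k=9 barrier C[8]=5→5c, D[9]=5 ok

hazard at step 5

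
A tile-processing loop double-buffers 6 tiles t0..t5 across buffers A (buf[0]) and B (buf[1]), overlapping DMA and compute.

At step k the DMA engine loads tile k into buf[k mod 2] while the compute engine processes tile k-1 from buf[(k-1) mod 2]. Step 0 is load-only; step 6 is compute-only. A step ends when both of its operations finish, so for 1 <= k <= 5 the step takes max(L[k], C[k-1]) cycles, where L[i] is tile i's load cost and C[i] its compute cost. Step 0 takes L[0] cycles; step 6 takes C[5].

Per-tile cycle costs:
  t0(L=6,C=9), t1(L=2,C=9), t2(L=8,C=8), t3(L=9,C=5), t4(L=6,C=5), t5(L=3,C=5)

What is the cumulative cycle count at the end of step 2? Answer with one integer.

end_cycle[2] = 24

step 0: L[0]=6 → dur=6, Σ=6 | A=load:t0 B=idle [load-only]
step 1: L[1]=2 C[0]=9 → dur=9, Σ=15 | A=compute:t0 B=load:t1 [compute-bound]
step 2: L[2]=8 C[1]=9 → dur=9, Σ=24 | A=load:t2 B=compute:t1 [compute-bound]
step 3: L[3]=9 C[2]=8 → dur=9, Σ=33 | A=compute:t2 B=load:t3 [load-bound]
step 4: L[4]=6 C[3]=5 → dur=6, Σ=39 | A=load:t4 B=compute:t3 [load-bound]
step 5: L[5]=3 C[4]=5 → dur=5, Σ=44 | A=compute:t4 B=load:t5 [compute-bound]
step 6: C[5]=5 → dur=5, Σ=49 | A=idle B=compute:t5 [compute-only]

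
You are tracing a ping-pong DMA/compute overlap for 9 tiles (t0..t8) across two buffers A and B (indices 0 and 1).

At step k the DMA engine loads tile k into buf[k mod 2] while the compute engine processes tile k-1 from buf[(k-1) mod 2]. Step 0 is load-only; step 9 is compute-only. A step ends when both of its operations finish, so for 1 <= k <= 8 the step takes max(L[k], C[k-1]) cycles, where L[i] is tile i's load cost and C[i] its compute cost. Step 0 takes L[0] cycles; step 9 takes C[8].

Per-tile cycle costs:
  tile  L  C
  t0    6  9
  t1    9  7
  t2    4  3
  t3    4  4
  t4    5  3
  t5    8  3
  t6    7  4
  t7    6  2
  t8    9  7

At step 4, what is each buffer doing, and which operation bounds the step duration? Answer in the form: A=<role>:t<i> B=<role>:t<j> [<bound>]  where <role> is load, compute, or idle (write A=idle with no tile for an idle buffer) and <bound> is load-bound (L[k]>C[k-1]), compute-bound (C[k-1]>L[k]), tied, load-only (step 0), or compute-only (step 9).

k=0 load=t0/6c comp=- wait=6 total=6
k=1 load=t1/9c comp=t0/9c wait=9 total=15
k=2 load=t2/4c comp=t1/7c wait=7 total=22
k=3 load=t3/4c comp=t2/3c wait=4 total=26
k=4 load=t4/5c comp=t3/4c wait=5 total=31
k=5 load=t5/8c comp=t4/3c wait=8 total=39
k=6 load=t6/7c comp=t5/3c wait=7 total=46
k=7 load=t7/6c comp=t6/4c wait=6 total=52
k=8 load=t8/9c comp=t7/2c wait=9 total=61
k=9 load=- comp=t8/7c wait=7 total=68

step 4: A=load:t4 B=compute:t3 [load-bound]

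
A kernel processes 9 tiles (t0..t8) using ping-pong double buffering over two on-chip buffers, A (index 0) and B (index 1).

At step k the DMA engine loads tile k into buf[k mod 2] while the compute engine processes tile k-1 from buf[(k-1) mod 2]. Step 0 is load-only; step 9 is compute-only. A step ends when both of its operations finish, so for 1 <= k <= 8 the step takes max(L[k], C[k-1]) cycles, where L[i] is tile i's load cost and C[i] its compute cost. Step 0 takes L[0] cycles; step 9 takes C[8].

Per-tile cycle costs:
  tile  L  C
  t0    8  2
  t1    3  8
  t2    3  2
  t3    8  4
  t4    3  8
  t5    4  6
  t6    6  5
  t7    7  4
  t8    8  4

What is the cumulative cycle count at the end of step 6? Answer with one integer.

step 0: L[0]=8 → dur=8, Σ=8 | A=load:t0 B=idle [load-only]
step 1: L[1]=3 C[0]=2 → dur=3, Σ=11 | A=compute:t0 B=load:t1 [load-bound]
step 2: L[2]=3 C[1]=8 → dur=8, Σ=19 | A=load:t2 B=compute:t1 [compute-bound]
step 3: L[3]=8 C[2]=2 → dur=8, Σ=27 | A=compute:t2 B=load:t3 [load-bound]
step 4: L[4]=3 C[3]=4 → dur=4, Σ=31 | A=load:t4 B=compute:t3 [compute-bound]
step 5: L[5]=4 C[4]=8 → dur=8, Σ=39 | A=compute:t4 B=load:t5 [compute-bound]
step 6: L[6]=6 C[5]=6 → dur=6, Σ=45 | A=load:t6 B=compute:t5 [tied]
step 7: L[7]=7 C[6]=5 → dur=7, Σ=52 | A=compute:t6 B=load:t7 [load-bound]
step 8: L[8]=8 C[7]=4 → dur=8, Σ=60 | A=load:t8 B=compute:t7 [load-bound]
step 9: C[8]=4 → dur=4, Σ=64 | A=compute:t8 B=idle [compute-only]

end_cycle[6] = 45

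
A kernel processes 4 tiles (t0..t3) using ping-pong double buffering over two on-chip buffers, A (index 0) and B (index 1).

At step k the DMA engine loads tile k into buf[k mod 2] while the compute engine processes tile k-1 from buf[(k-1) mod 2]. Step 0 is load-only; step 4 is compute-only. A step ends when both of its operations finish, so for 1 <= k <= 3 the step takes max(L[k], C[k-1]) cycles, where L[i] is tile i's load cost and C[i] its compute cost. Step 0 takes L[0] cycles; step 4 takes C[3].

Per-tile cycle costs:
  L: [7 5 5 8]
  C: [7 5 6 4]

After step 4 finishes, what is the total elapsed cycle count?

end_cycle[4] = 31

step 0: L[0]=7 → dur=7, Σ=7 | A=load:t0 B=idle [load-only]
step 1: L[1]=5 C[0]=7 → dur=7, Σ=14 | A=compute:t0 B=load:t1 [compute-bound]
step 2: L[2]=5 C[1]=5 → dur=5, Σ=19 | A=load:t2 B=compute:t1 [tied]
step 3: L[3]=8 C[2]=6 → dur=8, Σ=27 | A=compute:t2 B=load:t3 [load-bound]
step 4: C[3]=4 → dur=4, Σ=31 | A=idle B=compute:t3 [compute-only]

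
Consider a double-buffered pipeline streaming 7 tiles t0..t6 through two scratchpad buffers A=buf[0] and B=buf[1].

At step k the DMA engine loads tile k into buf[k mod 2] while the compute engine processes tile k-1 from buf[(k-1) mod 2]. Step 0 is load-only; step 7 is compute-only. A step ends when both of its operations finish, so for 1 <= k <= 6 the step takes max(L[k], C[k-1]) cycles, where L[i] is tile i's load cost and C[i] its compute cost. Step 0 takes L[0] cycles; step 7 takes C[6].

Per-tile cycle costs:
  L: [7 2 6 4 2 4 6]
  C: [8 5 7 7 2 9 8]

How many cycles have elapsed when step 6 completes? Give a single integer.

step 0: L[0]=7 → dur=7, Σ=7 | A=load:t0 B=idle [load-only]
step 1: L[1]=2 C[0]=8 → dur=8, Σ=15 | A=compute:t0 B=load:t1 [compute-bound]
step 2: L[2]=6 C[1]=5 → dur=6, Σ=21 | A=load:t2 B=compute:t1 [load-bound]
step 3: L[3]=4 C[2]=7 → dur=7, Σ=28 | A=compute:t2 B=load:t3 [compute-bound]
step 4: L[4]=2 C[3]=7 → dur=7, Σ=35 | A=load:t4 B=compute:t3 [compute-bound]
step 5: L[5]=4 C[4]=2 → dur=4, Σ=39 | A=compute:t4 B=load:t5 [load-bound]
step 6: L[6]=6 C[5]=9 → dur=9, Σ=48 | A=load:t6 B=compute:t5 [compute-bound]
step 7: C[6]=8 → dur=8, Σ=56 | A=compute:t6 B=idle [compute-only]

end_cycle[6] = 48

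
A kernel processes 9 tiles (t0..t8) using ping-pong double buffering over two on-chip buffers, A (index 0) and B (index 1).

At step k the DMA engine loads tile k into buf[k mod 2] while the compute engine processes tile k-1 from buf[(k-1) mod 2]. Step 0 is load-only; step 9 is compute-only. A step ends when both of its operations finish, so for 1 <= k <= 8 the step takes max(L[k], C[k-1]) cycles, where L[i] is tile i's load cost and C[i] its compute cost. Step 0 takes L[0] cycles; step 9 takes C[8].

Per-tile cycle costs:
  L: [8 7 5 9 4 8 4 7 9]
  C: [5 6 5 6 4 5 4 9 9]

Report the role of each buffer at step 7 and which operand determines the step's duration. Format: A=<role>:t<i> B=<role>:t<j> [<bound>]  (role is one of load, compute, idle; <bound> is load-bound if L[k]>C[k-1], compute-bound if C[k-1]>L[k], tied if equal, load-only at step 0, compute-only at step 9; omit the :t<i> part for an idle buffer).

  0. 8=8c; end=8; A:t0 B:-
  1. max(7,5)=7c; end=15; A:t0 B:t1
  2. max(5,6)=6c; end=21; A:t2 B:t1
  3. max(9,5)=9c; end=30; A:t2 B:t3
  4. max(4,6)=6c; end=36; A:t4 B:t3
  5. max(8,4)=8c; end=44; A:t4 B:t5
  6. max(4,5)=5c; end=49; A:t6 B:t5
  7. max(7,4)=7c; end=56; A:t6 B:t7
  8. max(9,9)=9c; end=65; A:t8 B:t7
  9. 9=9c; end=74; A:t8 B:t7

step 7: A=compute:t6 B=load:t7 [load-bound]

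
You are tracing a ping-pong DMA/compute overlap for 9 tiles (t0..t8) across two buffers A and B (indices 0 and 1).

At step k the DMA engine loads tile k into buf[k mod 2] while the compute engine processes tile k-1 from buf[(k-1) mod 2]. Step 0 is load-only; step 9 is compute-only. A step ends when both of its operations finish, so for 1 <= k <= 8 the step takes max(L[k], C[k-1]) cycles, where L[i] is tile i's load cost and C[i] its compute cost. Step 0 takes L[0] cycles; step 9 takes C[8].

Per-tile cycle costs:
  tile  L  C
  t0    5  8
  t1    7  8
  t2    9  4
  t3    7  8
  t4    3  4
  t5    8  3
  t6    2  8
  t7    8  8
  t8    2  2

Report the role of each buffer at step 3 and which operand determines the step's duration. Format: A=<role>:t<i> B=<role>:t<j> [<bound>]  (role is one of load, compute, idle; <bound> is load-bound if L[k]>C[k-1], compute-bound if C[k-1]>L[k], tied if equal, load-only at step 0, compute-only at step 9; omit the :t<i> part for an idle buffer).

step 3: A=compute:t2 B=load:t3 [load-bound]

  0. 5=5c; end=5; A:t0 B:-
  1. max(7,8)=8c; end=13; A:t0 B:t1
  2. max(9,8)=9c; end=22; A:t2 B:t1
  3. max(7,4)=7c; end=29; A:t2 B:t3
  4. max(3,8)=8c; end=37; A:t4 B:t3
  5. max(8,4)=8c; end=45; A:t4 B:t5
  6. max(2,3)=3c; end=48; A:t6 B:t5
  7. max(8,8)=8c; end=56; A:t6 B:t7
  8. max(2,8)=8c; end=64; A:t8 B:t7
  9. 2=2c; end=66; A:t8 B:t7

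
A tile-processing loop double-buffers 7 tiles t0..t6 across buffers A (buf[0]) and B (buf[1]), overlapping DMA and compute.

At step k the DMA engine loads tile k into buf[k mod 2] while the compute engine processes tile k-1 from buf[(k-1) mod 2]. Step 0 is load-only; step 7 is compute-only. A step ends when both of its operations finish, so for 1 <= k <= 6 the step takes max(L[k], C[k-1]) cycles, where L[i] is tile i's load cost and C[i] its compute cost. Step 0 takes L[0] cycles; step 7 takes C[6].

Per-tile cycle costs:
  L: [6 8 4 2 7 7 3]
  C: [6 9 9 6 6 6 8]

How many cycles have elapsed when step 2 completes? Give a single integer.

  0. 6=6c; end=6; A:t0 B:-
  1. max(8,6)=8c; end=14; A:t0 B:t1
  2. max(4,9)=9c; end=23; A:t2 B:t1
  3. max(2,9)=9c; end=32; A:t2 B:t3
  4. max(7,6)=7c; end=39; A:t4 B:t3
  5. max(7,6)=7c; end=46; A:t4 B:t5
  6. max(3,6)=6c; end=52; A:t6 B:t5
  7. 8=8c; end=60; A:t6 B:t5

end_cycle[2] = 23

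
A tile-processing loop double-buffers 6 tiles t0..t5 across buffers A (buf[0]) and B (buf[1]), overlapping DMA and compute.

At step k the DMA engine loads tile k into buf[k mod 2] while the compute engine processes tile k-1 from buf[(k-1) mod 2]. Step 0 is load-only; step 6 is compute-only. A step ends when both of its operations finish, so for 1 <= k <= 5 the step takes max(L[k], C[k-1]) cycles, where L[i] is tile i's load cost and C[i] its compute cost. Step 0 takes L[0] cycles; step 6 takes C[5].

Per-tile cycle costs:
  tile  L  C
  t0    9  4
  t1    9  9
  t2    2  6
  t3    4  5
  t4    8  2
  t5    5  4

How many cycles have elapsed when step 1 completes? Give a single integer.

end_cycle[1] = 18

step 0: L[0]=9 → dur=9, Σ=9 | A=load:t0 B=idle [load-only]
step 1: L[1]=9 C[0]=4 → dur=9, Σ=18 | A=compute:t0 B=load:t1 [load-bound]
step 2: L[2]=2 C[1]=9 → dur=9, Σ=27 | A=load:t2 B=compute:t1 [compute-bound]
step 3: L[3]=4 C[2]=6 → dur=6, Σ=33 | A=compute:t2 B=load:t3 [compute-bound]
step 4: L[4]=8 C[3]=5 → dur=8, Σ=41 | A=load:t4 B=compute:t3 [load-bound]
step 5: L[5]=5 C[4]=2 → dur=5, Σ=46 | A=compute:t4 B=load:t5 [load-bound]
step 6: C[5]=4 → dur=4, Σ=50 | A=idle B=compute:t5 [compute-only]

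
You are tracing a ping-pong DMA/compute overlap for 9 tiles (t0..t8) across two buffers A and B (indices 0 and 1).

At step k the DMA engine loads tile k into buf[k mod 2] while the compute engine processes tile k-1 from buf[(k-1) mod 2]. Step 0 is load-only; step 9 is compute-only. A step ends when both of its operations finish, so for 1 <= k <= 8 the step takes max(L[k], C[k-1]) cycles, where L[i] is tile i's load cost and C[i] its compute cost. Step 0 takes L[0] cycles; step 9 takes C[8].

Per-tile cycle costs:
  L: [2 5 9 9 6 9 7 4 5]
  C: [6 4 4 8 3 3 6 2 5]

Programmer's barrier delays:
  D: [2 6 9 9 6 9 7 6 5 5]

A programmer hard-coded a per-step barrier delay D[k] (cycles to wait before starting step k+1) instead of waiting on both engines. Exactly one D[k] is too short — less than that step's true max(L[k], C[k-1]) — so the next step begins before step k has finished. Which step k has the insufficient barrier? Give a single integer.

hazard at step 4

k=0 barrier L[0]=2→2c, D[0]=2 ok
k=1 barrier max(L[1]=5,C[0]=6)→6c, D[1]=6 ok
k=2 barrier max(L[2]=9,C[1]=4)→9c, D[2]=9 ok
k=3 barrier max(L[3]=9,C[2]=4)→9c, D[3]=9 ok
k=4 barrier max(L[4]=6,C[3]=8)→8c, D[4]=6 SHORT
k=5 barrier max(L[5]=9,C[4]=3)→9c, D[5]=9 ok
k=6 barrier max(L[6]=7,C[5]=3)→7c, D[6]=7 ok
k=7 barrier max(L[7]=4,C[6]=6)→6c, D[7]=6 ok
k=8 barrier max(L[8]=5,C[7]=2)→5c, D[8]=5 ok
k=9 barrier C[8]=5→5c, D[9]=5 ok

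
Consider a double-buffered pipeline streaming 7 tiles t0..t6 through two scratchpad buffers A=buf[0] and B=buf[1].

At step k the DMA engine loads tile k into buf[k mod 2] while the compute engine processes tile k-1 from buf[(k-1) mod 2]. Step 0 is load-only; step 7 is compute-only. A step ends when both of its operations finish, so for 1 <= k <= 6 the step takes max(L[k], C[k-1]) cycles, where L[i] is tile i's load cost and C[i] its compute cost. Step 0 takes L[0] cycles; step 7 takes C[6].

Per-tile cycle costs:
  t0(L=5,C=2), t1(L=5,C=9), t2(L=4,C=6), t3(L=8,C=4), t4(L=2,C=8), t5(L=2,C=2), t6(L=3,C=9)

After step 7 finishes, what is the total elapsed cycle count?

end_cycle[7] = 51

k=0 load=t0/5c comp=- wait=5 total=5
k=1 load=t1/5c comp=t0/2c wait=5 total=10
k=2 load=t2/4c comp=t1/9c wait=9 total=19
k=3 load=t3/8c comp=t2/6c wait=8 total=27
k=4 load=t4/2c comp=t3/4c wait=4 total=31
k=5 load=t5/2c comp=t4/8c wait=8 total=39
k=6 load=t6/3c comp=t5/2c wait=3 total=42
k=7 load=- comp=t6/9c wait=9 total=51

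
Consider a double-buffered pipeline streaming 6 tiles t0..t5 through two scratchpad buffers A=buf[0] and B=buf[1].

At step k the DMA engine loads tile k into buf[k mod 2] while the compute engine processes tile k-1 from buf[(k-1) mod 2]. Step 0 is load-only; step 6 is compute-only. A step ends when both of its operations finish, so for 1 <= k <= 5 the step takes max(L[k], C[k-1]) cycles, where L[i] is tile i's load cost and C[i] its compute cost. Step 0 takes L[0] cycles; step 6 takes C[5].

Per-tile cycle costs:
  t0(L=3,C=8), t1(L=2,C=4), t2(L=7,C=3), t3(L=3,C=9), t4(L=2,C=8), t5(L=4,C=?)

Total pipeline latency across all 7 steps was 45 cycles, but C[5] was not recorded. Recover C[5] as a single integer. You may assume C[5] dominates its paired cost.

C[5] = 7

step 0 → dur = L[0]=3 = 3
step 1 → dur = max(L[1]=2, C[0]=8) = 8
step 2 → dur = max(L[2]=7, C[1]=4) = 7
step 3 → dur = max(L[3]=3, C[2]=3) = 3
step 4 → dur = max(L[4]=2, C[3]=9) = 9
step 5 → dur = max(L[5]=4, C[4]=8) = 8
step 6 → dur = C[5]=? = C[5]  (unknown; binding)
sum of known step durations = 38
dur[6] = total - known = 45 - 38 = 7
C[5] is the binding max in step 6, so C[5] = dur[6] = 7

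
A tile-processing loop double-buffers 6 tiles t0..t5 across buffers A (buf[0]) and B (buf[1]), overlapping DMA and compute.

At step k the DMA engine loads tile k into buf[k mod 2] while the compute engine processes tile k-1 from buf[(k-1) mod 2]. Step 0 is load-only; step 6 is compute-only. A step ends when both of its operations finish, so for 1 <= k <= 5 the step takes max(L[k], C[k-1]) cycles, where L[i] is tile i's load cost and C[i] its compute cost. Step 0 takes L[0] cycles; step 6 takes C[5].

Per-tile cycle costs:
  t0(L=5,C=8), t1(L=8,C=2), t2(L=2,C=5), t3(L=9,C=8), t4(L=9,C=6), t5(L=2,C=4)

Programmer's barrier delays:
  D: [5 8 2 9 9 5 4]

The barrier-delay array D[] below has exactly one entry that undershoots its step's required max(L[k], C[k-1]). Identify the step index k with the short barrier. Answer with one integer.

[0] required=L[0]=5=5 vs D=5 ok
[1] required=max(L[1]=8,C[0]=8)=8 vs D=8 ok
[2] required=max(L[2]=2,C[1]=2)=2 vs D=2 ok
[3] required=max(L[3]=9,C[2]=5)=9 vs D=9 ok
[4] required=max(L[4]=9,C[3]=8)=9 vs D=9 ok
[5] required=max(L[5]=2,C[4]=6)=6 vs D=5 SHORT
[6] required=C[5]=4=4 vs D=4 ok

hazard at step 5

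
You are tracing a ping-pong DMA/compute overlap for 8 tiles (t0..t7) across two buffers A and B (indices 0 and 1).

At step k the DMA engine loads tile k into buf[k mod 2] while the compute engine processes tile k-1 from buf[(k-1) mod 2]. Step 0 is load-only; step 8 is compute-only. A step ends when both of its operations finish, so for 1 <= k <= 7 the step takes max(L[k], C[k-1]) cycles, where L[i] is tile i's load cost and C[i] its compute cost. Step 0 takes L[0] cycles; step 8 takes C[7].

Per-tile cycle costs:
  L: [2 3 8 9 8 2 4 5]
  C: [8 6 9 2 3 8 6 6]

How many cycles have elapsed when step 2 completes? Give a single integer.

step 0: L[0]=2 → dur=2, Σ=2 | A=load:t0 B=idle [load-only]
step 1: L[1]=3 C[0]=8 → dur=8, Σ=10 | A=compute:t0 B=load:t1 [compute-bound]
step 2: L[2]=8 C[1]=6 → dur=8, Σ=18 | A=load:t2 B=compute:t1 [load-bound]
step 3: L[3]=9 C[2]=9 → dur=9, Σ=27 | A=compute:t2 B=load:t3 [tied]
step 4: L[4]=8 C[3]=2 → dur=8, Σ=35 | A=load:t4 B=compute:t3 [load-bound]
step 5: L[5]=2 C[4]=3 → dur=3, Σ=38 | A=compute:t4 B=load:t5 [compute-bound]
step 6: L[6]=4 C[5]=8 → dur=8, Σ=46 | A=load:t6 B=compute:t5 [compute-bound]
step 7: L[7]=5 C[6]=6 → dur=6, Σ=52 | A=compute:t6 B=load:t7 [compute-bound]
step 8: C[7]=6 → dur=6, Σ=58 | A=idle B=compute:t7 [compute-only]

end_cycle[2] = 18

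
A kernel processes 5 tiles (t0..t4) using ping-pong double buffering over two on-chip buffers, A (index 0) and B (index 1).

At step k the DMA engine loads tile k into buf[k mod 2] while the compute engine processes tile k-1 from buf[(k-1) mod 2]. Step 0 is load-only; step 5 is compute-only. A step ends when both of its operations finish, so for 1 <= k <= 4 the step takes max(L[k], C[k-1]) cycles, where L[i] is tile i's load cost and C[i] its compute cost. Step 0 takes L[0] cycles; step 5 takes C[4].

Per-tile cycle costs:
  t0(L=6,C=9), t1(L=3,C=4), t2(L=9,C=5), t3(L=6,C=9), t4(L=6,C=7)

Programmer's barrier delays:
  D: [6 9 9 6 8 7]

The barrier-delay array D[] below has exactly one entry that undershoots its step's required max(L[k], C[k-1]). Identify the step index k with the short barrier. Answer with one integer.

hazard at step 4

step 0: need L[0]=6 = 6; D[0]=6 ok
step 1: need max(L[1]=3,C[0]=9) = 9; D[1]=9 ok
step 2: need max(L[2]=9,C[1]=4) = 9; D[2]=9 ok
step 3: need max(L[3]=6,C[2]=5) = 6; D[3]=6 ok
step 4: need max(L[4]=6,C[3]=9) = 9; D[4]=8 SHORT
step 5: need C[4]=7 = 7; D[5]=7 ok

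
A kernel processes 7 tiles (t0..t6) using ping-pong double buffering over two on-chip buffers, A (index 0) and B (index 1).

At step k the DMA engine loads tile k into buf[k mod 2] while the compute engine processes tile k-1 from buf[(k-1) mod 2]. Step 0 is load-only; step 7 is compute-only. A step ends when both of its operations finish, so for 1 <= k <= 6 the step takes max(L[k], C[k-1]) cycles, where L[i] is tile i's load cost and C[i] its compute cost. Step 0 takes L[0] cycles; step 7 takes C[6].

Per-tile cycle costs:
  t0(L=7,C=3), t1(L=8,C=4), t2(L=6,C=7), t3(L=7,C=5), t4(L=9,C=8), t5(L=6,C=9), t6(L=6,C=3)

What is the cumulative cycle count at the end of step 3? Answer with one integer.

step 0: L[0]=7 → dur=7, Σ=7 | A=load:t0 B=idle [load-only]
step 1: L[1]=8 C[0]=3 → dur=8, Σ=15 | A=compute:t0 B=load:t1 [load-bound]
step 2: L[2]=6 C[1]=4 → dur=6, Σ=21 | A=load:t2 B=compute:t1 [load-bound]
step 3: L[3]=7 C[2]=7 → dur=7, Σ=28 | A=compute:t2 B=load:t3 [tied]
step 4: L[4]=9 C[3]=5 → dur=9, Σ=37 | A=load:t4 B=compute:t3 [load-bound]
step 5: L[5]=6 C[4]=8 → dur=8, Σ=45 | A=compute:t4 B=load:t5 [compute-bound]
step 6: L[6]=6 C[5]=9 → dur=9, Σ=54 | A=load:t6 B=compute:t5 [compute-bound]
step 7: C[6]=3 → dur=3, Σ=57 | A=compute:t6 B=idle [compute-only]

end_cycle[3] = 28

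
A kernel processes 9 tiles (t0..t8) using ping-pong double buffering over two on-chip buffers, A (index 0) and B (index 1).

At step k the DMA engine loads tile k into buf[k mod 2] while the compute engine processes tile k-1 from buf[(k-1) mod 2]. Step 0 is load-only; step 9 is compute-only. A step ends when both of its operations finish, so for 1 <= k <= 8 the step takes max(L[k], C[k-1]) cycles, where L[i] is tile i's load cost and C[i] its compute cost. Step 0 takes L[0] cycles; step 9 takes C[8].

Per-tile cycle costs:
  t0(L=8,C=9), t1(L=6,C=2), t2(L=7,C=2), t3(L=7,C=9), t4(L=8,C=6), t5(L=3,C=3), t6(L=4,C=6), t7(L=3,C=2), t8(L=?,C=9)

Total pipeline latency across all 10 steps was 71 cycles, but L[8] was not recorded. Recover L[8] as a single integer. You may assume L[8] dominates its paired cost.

step 0 = dur = L[0]=8 = 8
step 1 = dur = max(L[1]=6, C[0]=9) = 9
step 2 = dur = max(L[2]=7, C[1]=2) = 7
step 3 = dur = max(L[3]=7, C[2]=2) = 7
step 4 = dur = max(L[4]=8, C[3]=9) = 9
step 5 = dur = max(L[5]=3, C[4]=6) = 6
step 6 = dur = max(L[6]=4, C[5]=3) = 4
step 7 = dur = max(L[7]=3, C[6]=6) = 6
step 8 = dur = max(L[8]=?, C[7]=2) = L[8]  (unknown; binding)
step 9 = dur = C[8]=9 = 9
sum of known step durations = 65
dur[8] = total - known = 71 - 65 = 6
L[8] is the binding max in step 8, so L[8] = dur[8] = 6

L[8] = 6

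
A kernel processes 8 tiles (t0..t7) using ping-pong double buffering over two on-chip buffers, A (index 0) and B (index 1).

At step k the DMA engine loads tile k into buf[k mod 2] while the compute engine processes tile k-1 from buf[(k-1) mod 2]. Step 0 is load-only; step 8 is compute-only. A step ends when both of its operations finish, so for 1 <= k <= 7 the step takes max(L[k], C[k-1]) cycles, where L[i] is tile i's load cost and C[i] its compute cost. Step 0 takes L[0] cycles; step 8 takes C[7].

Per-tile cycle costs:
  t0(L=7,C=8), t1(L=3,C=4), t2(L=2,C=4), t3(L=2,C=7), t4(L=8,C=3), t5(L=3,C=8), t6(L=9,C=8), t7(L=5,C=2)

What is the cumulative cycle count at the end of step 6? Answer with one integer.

k=0 load=t0/7c comp=- wait=7 total=7
k=1 load=t1/3c comp=t0/8c wait=8 total=15
k=2 load=t2/2c comp=t1/4c wait=4 total=19
k=3 load=t3/2c comp=t2/4c wait=4 total=23
k=4 load=t4/8c comp=t3/7c wait=8 total=31
k=5 load=t5/3c comp=t4/3c wait=3 total=34
k=6 load=t6/9c comp=t5/8c wait=9 total=43
k=7 load=t7/5c comp=t6/8c wait=8 total=51
k=8 load=- comp=t7/2c wait=2 total=53

end_cycle[6] = 43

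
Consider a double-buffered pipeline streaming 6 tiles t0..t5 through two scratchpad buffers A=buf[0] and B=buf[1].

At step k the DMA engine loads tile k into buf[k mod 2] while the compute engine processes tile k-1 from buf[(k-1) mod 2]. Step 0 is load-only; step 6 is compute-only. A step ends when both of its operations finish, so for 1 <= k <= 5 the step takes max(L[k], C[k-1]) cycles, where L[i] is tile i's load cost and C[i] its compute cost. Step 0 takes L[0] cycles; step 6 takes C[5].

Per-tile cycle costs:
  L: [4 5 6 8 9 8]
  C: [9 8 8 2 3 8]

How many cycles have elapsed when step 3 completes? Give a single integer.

  0. 4=4c; end=4; A:t0 B:-
  1. max(5,9)=9c; end=13; A:t0 B:t1
  2. max(6,8)=8c; end=21; A:t2 B:t1
  3. max(8,8)=8c; end=29; A:t2 B:t3
  4. max(9,2)=9c; end=38; A:t4 B:t3
  5. max(8,3)=8c; end=46; A:t4 B:t5
  6. 8=8c; end=54; A:t4 B:t5

end_cycle[3] = 29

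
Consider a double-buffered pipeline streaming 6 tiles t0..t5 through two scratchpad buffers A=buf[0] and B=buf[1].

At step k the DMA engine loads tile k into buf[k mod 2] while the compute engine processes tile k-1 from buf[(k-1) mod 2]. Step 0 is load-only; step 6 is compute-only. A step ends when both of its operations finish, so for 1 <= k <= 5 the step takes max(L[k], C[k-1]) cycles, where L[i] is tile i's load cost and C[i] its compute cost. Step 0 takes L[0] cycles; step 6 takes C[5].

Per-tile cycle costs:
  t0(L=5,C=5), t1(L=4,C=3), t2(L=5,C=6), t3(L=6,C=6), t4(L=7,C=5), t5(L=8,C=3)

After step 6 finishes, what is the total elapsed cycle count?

end_cycle[6] = 39

[0] DMA t0→A (5c) ∥ CU idle ⇒ 5c, clock 5
[1] DMA t1→B (4c) ∥ CU A:t0 (5c) ⇒ 5c, clock 10
[2] DMA t2→A (5c) ∥ CU B:t1 (3c) ⇒ 5c, clock 15
[3] DMA t3→B (6c) ∥ CU A:t2 (6c) ⇒ 6c, clock 21
[4] DMA t4→A (7c) ∥ CU B:t3 (6c) ⇒ 7c, clock 28
[5] DMA t5→B (8c) ∥ CU A:t4 (5c) ⇒ 8c, clock 36
[6] DMA idle ∥ CU B:t5 (3c) ⇒ 3c, clock 39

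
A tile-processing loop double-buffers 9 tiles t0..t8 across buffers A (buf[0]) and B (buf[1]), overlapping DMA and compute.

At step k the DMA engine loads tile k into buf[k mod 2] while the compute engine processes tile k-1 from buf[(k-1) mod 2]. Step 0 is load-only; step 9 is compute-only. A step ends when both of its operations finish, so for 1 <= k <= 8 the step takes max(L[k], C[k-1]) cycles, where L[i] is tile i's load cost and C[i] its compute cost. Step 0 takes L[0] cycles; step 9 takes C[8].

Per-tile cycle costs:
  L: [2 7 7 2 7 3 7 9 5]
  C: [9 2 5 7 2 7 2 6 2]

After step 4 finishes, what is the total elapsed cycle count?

step 0: L[0]=2 → dur=2, Σ=2 | A=load:t0 B=idle [load-only]
step 1: L[1]=7 C[0]=9 → dur=9, Σ=11 | A=compute:t0 B=load:t1 [compute-bound]
step 2: L[2]=7 C[1]=2 → dur=7, Σ=18 | A=load:t2 B=compute:t1 [load-bound]
step 3: L[3]=2 C[2]=5 → dur=5, Σ=23 | A=compute:t2 B=load:t3 [compute-bound]
step 4: L[4]=7 C[3]=7 → dur=7, Σ=30 | A=load:t4 B=compute:t3 [tied]
step 5: L[5]=3 C[4]=2 → dur=3, Σ=33 | A=compute:t4 B=load:t5 [load-bound]
step 6: L[6]=7 C[5]=7 → dur=7, Σ=40 | A=load:t6 B=compute:t5 [tied]
step 7: L[7]=9 C[6]=2 → dur=9, Σ=49 | A=compute:t6 B=load:t7 [load-bound]
step 8: L[8]=5 C[7]=6 → dur=6, Σ=55 | A=load:t8 B=compute:t7 [compute-bound]
step 9: C[8]=2 → dur=2, Σ=57 | A=compute:t8 B=idle [compute-only]

end_cycle[4] = 30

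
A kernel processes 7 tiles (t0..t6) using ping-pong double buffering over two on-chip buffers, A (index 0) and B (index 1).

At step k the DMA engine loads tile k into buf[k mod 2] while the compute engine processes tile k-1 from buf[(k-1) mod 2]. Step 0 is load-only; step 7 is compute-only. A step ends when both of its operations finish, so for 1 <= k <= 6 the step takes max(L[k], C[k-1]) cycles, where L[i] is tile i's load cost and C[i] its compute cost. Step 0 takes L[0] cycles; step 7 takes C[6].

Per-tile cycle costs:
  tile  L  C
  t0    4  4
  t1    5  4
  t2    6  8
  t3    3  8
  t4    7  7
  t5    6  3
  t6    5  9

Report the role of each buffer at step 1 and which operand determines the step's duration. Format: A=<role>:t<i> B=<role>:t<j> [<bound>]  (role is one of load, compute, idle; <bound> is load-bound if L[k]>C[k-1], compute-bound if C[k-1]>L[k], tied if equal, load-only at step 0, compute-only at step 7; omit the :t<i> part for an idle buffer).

step 1: A=compute:t0 B=load:t1 [load-bound]

  0. 4=4c; end=4; A:t0 B:-
  1. max(5,4)=5c; end=9; A:t0 B:t1
  2. max(6,4)=6c; end=15; A:t2 B:t1
  3. max(3,8)=8c; end=23; A:t2 B:t3
  4. max(7,8)=8c; end=31; A:t4 B:t3
  5. max(6,7)=7c; end=38; A:t4 B:t5
  6. max(5,3)=5c; end=43; A:t6 B:t5
  7. 9=9c; end=52; A:t6 B:t5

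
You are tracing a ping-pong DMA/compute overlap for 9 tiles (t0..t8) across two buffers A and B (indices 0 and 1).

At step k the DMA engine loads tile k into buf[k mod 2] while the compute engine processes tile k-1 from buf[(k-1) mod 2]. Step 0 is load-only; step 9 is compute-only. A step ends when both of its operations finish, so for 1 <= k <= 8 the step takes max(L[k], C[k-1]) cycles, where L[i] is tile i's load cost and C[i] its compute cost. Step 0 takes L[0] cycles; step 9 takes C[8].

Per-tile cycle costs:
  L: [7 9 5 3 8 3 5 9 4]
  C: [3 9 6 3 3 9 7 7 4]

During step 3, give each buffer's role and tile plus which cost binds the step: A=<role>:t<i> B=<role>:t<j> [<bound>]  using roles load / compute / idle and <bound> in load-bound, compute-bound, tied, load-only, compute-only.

step 3: A=compute:t2 B=load:t3 [compute-bound]

  0. 7=7c; end=7; A:t0 B:-
  1. max(9,3)=9c; end=16; A:t0 B:t1
  2. max(5,9)=9c; end=25; A:t2 B:t1
  3. max(3,6)=6c; end=31; A:t2 B:t3
  4. max(8,3)=8c; end=39; A:t4 B:t3
  5. max(3,3)=3c; end=42; A:t4 B:t5
  6. max(5,9)=9c; end=51; A:t6 B:t5
  7. max(9,7)=9c; end=60; A:t6 B:t7
  8. max(4,7)=7c; end=67; A:t8 B:t7
  9. 4=4c; end=71; A:t8 B:t7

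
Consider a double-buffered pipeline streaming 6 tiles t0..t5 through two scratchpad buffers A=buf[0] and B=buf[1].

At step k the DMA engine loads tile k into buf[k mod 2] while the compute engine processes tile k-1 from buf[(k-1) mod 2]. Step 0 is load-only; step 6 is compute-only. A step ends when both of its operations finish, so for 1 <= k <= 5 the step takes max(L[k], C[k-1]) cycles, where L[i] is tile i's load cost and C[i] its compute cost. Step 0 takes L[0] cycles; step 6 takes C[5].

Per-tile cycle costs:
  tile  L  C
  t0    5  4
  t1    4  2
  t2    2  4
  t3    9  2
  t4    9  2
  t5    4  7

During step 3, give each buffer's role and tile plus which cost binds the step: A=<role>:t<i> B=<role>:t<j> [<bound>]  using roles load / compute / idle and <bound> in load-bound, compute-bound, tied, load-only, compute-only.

step 3: A=compute:t2 B=load:t3 [load-bound]

[0] DMA t0→A (5c) ∥ CU idle ⇒ 5c, clock 5
[1] DMA t1→B (4c) ∥ CU A:t0 (4c) ⇒ 4c, clock 9
[2] DMA t2→A (2c) ∥ CU B:t1 (2c) ⇒ 2c, clock 11
[3] DMA t3→B (9c) ∥ CU A:t2 (4c) ⇒ 9c, clock 20
[4] DMA t4→A (9c) ∥ CU B:t3 (2c) ⇒ 9c, clock 29
[5] DMA t5→B (4c) ∥ CU A:t4 (2c) ⇒ 4c, clock 33
[6] DMA idle ∥ CU B:t5 (7c) ⇒ 7c, clock 40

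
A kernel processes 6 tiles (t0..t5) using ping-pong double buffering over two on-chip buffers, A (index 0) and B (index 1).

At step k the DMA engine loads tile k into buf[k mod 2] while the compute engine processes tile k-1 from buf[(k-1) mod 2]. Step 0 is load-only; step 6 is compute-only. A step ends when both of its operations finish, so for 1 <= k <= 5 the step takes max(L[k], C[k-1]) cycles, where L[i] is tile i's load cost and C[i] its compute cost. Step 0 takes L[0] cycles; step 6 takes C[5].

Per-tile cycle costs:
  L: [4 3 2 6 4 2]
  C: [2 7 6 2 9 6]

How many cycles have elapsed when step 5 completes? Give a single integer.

[0] DMA t0→A (4c) ∥ CU idle ⇒ 4c, clock 4
[1] DMA t1→B (3c) ∥ CU A:t0 (2c) ⇒ 3c, clock 7
[2] DMA t2→A (2c) ∥ CU B:t1 (7c) ⇒ 7c, clock 14
[3] DMA t3→B (6c) ∥ CU A:t2 (6c) ⇒ 6c, clock 20
[4] DMA t4→A (4c) ∥ CU B:t3 (2c) ⇒ 4c, clock 24
[5] DMA t5→B (2c) ∥ CU A:t4 (9c) ⇒ 9c, clock 33
[6] DMA idle ∥ CU B:t5 (6c) ⇒ 6c, clock 39

end_cycle[5] = 33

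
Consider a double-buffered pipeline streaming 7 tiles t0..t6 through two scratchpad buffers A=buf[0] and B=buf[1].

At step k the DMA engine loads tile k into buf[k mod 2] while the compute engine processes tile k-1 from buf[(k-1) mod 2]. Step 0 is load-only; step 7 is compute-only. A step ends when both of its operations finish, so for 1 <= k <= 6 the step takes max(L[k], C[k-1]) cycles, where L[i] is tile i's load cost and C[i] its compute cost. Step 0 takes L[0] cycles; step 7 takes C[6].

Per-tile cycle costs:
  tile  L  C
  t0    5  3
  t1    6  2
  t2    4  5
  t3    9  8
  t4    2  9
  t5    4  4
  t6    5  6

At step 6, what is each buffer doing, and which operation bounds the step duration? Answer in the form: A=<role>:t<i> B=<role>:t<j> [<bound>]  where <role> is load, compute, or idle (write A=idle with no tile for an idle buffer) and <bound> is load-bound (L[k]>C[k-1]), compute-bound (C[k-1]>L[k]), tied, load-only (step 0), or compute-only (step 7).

step 6: A=load:t6 B=compute:t5 [load-bound]

k=0 load=t0/5c comp=- wait=5 total=5
k=1 load=t1/6c comp=t0/3c wait=6 total=11
k=2 load=t2/4c comp=t1/2c wait=4 total=15
k=3 load=t3/9c comp=t2/5c wait=9 total=24
k=4 load=t4/2c comp=t3/8c wait=8 total=32
k=5 load=t5/4c comp=t4/9c wait=9 total=41
k=6 load=t6/5c comp=t5/4c wait=5 total=46
k=7 load=- comp=t6/6c wait=6 total=52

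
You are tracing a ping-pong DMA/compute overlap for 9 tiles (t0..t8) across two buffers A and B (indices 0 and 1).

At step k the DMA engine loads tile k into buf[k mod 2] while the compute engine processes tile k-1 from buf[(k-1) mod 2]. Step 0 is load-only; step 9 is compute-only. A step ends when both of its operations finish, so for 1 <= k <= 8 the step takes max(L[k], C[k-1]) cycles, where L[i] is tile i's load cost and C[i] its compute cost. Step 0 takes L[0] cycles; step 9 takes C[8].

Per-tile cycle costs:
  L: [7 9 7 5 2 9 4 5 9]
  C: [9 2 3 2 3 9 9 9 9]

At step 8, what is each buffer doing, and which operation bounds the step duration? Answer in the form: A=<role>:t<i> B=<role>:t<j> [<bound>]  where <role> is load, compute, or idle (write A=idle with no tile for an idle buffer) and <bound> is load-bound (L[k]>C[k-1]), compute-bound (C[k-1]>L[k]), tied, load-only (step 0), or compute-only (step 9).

step 0: L[0]=7 → dur=7, Σ=7 | A=load:t0 B=idle [load-only]
step 1: L[1]=9 C[0]=9 → dur=9, Σ=16 | A=compute:t0 B=load:t1 [tied]
step 2: L[2]=7 C[1]=2 → dur=7, Σ=23 | A=load:t2 B=compute:t1 [load-bound]
step 3: L[3]=5 C[2]=3 → dur=5, Σ=28 | A=compute:t2 B=load:t3 [load-bound]
step 4: L[4]=2 C[3]=2 → dur=2, Σ=30 | A=load:t4 B=compute:t3 [tied]
step 5: L[5]=9 C[4]=3 → dur=9, Σ=39 | A=compute:t4 B=load:t5 [load-bound]
step 6: L[6]=4 C[5]=9 → dur=9, Σ=48 | A=load:t6 B=compute:t5 [compute-bound]
step 7: L[7]=5 C[6]=9 → dur=9, Σ=57 | A=compute:t6 B=load:t7 [compute-bound]
step 8: L[8]=9 C[7]=9 → dur=9, Σ=66 | A=load:t8 B=compute:t7 [tied]
step 9: C[8]=9 → dur=9, Σ=75 | A=compute:t8 B=idle [compute-only]

step 8: A=load:t8 B=compute:t7 [tied]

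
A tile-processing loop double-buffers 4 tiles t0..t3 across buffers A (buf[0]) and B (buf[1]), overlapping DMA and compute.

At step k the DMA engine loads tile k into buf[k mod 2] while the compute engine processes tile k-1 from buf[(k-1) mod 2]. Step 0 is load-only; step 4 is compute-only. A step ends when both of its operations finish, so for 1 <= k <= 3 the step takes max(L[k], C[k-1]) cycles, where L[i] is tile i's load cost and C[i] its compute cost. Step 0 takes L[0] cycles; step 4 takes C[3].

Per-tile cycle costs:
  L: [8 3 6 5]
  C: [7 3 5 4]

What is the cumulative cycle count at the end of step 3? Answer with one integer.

  0. 8=8c; end=8; A:t0 B:-
  1. max(3,7)=7c; end=15; A:t0 B:t1
  2. max(6,3)=6c; end=21; A:t2 B:t1
  3. max(5,5)=5c; end=26; A:t2 B:t3
  4. 4=4c; end=30; A:t2 B:t3

end_cycle[3] = 26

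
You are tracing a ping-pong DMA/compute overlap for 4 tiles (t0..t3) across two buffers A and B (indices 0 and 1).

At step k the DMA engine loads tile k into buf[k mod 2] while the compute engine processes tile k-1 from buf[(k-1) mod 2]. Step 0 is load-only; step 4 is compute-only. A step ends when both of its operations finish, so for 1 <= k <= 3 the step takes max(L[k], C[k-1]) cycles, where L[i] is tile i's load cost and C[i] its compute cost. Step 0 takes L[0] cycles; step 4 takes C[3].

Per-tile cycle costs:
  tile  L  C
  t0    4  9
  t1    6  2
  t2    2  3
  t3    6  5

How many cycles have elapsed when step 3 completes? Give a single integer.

end_cycle[3] = 21

k=0 load=t0/4c comp=- wait=4 total=4
k=1 load=t1/6c comp=t0/9c wait=9 total=13
k=2 load=t2/2c comp=t1/2c wait=2 total=15
k=3 load=t3/6c comp=t2/3c wait=6 total=21
k=4 load=- comp=t3/5c wait=5 total=26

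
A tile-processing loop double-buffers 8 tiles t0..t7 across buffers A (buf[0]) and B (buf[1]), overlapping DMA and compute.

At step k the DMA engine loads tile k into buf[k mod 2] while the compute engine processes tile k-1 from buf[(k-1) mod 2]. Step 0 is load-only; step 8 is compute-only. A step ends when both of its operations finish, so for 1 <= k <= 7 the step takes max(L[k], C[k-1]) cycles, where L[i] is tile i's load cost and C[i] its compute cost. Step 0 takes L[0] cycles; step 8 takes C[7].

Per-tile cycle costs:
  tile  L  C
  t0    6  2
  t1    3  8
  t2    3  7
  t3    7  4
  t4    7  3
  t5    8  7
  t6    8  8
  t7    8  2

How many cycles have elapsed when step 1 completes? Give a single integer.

[0] DMA t0→A (6c) ∥ CU idle ⇒ 6c, clock 6
[1] DMA t1→B (3c) ∥ CU A:t0 (2c) ⇒ 3c, clock 9
[2] DMA t2→A (3c) ∥ CU B:t1 (8c) ⇒ 8c, clock 17
[3] DMA t3→B (7c) ∥ CU A:t2 (7c) ⇒ 7c, clock 24
[4] DMA t4→A (7c) ∥ CU B:t3 (4c) ⇒ 7c, clock 31
[5] DMA t5→B (8c) ∥ CU A:t4 (3c) ⇒ 8c, clock 39
[6] DMA t6→A (8c) ∥ CU B:t5 (7c) ⇒ 8c, clock 47
[7] DMA t7→B (8c) ∥ CU A:t6 (8c) ⇒ 8c, clock 55
[8] DMA idle ∥ CU B:t7 (2c) ⇒ 2c, clock 57

end_cycle[1] = 9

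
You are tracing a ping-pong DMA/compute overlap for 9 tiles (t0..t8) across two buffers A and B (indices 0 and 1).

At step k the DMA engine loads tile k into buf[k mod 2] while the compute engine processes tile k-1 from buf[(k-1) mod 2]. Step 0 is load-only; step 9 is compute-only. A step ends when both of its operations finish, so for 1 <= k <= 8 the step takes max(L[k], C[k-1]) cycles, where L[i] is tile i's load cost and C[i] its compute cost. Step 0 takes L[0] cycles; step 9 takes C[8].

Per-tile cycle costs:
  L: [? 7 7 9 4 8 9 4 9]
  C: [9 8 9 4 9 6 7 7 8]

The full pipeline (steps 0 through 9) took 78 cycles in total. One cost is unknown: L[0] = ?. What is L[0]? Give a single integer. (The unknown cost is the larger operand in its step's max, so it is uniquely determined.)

step 0 → dur = L[0]=? = L[0]  (unknown; binding)
step 1 → dur = max(L[1]=7, C[0]=9) = 9
step 2 → dur = max(L[2]=7, C[1]=8) = 8
step 3 → dur = max(L[3]=9, C[2]=9) = 9
step 4 → dur = max(L[4]=4, C[3]=4) = 4
step 5 → dur = max(L[5]=8, C[4]=9) = 9
step 6 → dur = max(L[6]=9, C[5]=6) = 9
step 7 → dur = max(L[7]=4, C[6]=7) = 7
step 8 → dur = max(L[8]=9, C[7]=7) = 9
step 9 → dur = C[8]=8 = 8
sum of known step durations = 72
dur[0] = total - known = 78 - 72 = 6
L[0] is the binding max in step 0, so L[0] = dur[0] = 6

L[0] = 6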